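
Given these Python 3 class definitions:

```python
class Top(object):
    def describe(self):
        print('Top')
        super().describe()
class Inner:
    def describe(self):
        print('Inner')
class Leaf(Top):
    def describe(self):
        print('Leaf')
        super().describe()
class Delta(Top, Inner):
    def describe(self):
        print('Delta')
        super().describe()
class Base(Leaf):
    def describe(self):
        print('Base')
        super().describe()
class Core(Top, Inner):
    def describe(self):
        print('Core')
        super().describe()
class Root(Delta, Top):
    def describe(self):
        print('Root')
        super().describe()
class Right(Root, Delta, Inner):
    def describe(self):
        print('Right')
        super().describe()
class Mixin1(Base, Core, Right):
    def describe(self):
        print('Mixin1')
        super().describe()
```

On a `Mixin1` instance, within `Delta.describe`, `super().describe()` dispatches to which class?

Top

L[Mixin1] = Mixin1 + merge(L[Base], L[Core], L[Right], [Base Core Right])
  take Base:  [Base Leaf Top object] + [Core Top Inner object] + [Right Root Delta Top Inner object] + [Base Core Right]
  take Leaf:  [Leaf Top object] + [Core Top Inner object] + [Right Root Delta Top Inner object] + [Core Right]
  take Core:  [Top object] + [Core Top Inner object] + [Right Root Delta Top Inner object] + [Core Right]
  take Right:  [Top object] + [Top Inner object] + [Right Root Delta Top Inner object] + [Right]
  take Root:  [Top object] + [Top Inner object] + [Root Delta Top Inner object]
  take Delta:  [Top object] + [Top Inner object] + [Delta Top Inner object]
  take Top:  [Top object] + [Top Inner object] + [Top Inner object]
  take Inner:  [object] + [Inner object] + [Inner object]
  take object:  [object] + [object] + [object]
MRO: Mixin1 Base Leaf Core Right Root Delta Top Inner object
super() in Delta.describe on a Mixin1 instance goes to the class after Delta in Mixin1's MRO: Top.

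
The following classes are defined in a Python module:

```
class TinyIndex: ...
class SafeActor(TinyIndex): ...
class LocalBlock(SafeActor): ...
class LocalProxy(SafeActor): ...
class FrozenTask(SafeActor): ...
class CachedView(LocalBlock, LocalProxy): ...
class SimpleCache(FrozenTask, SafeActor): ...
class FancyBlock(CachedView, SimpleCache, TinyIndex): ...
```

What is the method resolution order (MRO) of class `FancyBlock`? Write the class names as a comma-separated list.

FancyBlock, CachedView, LocalBlock, LocalProxy, SimpleCache, FrozenTask, SafeActor, TinyIndex, object

L[FancyBlock] = FancyBlock + merge(L[CachedView], L[SimpleCache], L[TinyIndex], [CachedView SimpleCache TinyIndex])
  take CachedView:  [CachedView LocalBlock LocalProxy SafeActor TinyIndex object] + [SimpleCache FrozenTask SafeActor TinyIndex object] + [TinyIndex object] + [CachedView SimpleCache TinyIndex]
  take LocalBlock:  [LocalBlock LocalProxy SafeActor TinyIndex object] + [SimpleCache FrozenTask SafeActor TinyIndex object] + [TinyIndex object] + [SimpleCache TinyIndex]
  take LocalProxy:  [LocalProxy SafeActor TinyIndex object] + [SimpleCache FrozenTask SafeActor TinyIndex object] + [TinyIndex object] + [SimpleCache TinyIndex]
  take SimpleCache:  [SafeActor TinyIndex object] + [SimpleCache FrozenTask SafeActor TinyIndex object] + [TinyIndex object] + [SimpleCache TinyIndex]
  take FrozenTask:  [SafeActor TinyIndex object] + [FrozenTask SafeActor TinyIndex object] + [TinyIndex object] + [TinyIndex]
  take SafeActor:  [SafeActor TinyIndex object] + [SafeActor TinyIndex object] + [TinyIndex object] + [TinyIndex]
  take TinyIndex:  [TinyIndex object] + [TinyIndex object] + [TinyIndex object] + [TinyIndex]
  take object:  [object] + [object] + [object]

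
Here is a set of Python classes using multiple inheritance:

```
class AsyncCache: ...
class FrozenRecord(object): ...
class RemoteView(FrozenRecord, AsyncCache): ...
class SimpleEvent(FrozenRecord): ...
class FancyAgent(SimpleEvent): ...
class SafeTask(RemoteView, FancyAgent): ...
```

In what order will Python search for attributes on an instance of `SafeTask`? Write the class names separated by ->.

L[SafeTask] = SafeTask + merge(L[RemoteView], L[FancyAgent], [RemoteView FancyAgent])
  take RemoteView:  [RemoteView FrozenRecord AsyncCache object] + [FancyAgent SimpleEvent FrozenRecord object] + [RemoteView FancyAgent]
  take FancyAgent:  [FrozenRecord AsyncCache object] + [FancyAgent SimpleEvent FrozenRecord object] + [FancyAgent]
  take SimpleEvent:  [FrozenRecord AsyncCache object] + [SimpleEvent FrozenRecord object]
  take FrozenRecord:  [FrozenRecord AsyncCache object] + [FrozenRecord object]
  take AsyncCache:  [AsyncCache object] + [object]
  take object:  [object] + [object]

SafeTask -> RemoteView -> FancyAgent -> SimpleEvent -> FrozenRecord -> AsyncCache -> object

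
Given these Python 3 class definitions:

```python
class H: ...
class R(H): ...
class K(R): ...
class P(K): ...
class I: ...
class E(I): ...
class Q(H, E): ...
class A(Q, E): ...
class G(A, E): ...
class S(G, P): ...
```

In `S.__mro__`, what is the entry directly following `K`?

R

L[S] = S + merge(L[G], L[P], [G P])
  take G:  [G A Q H E I object] + [P K R H object] + [G P]
  take A:  [A Q H E I object] + [P K R H object] + [P]
  take Q:  [Q H E I object] + [P K R H object] + [P]
  take P:  [H E I object] + [P K R H object] + [P]
  take K:  [H E I object] + [K R H object]
  take R:  [H E I object] + [R H object]
  take H:  [H E I object] + [H object]
  take E:  [E I object] + [object]
  take I:  [I object] + [object]
  take object:  [object] + [object]
MRO: S G A Q P K R H E I object
K is at position 5; next is R.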